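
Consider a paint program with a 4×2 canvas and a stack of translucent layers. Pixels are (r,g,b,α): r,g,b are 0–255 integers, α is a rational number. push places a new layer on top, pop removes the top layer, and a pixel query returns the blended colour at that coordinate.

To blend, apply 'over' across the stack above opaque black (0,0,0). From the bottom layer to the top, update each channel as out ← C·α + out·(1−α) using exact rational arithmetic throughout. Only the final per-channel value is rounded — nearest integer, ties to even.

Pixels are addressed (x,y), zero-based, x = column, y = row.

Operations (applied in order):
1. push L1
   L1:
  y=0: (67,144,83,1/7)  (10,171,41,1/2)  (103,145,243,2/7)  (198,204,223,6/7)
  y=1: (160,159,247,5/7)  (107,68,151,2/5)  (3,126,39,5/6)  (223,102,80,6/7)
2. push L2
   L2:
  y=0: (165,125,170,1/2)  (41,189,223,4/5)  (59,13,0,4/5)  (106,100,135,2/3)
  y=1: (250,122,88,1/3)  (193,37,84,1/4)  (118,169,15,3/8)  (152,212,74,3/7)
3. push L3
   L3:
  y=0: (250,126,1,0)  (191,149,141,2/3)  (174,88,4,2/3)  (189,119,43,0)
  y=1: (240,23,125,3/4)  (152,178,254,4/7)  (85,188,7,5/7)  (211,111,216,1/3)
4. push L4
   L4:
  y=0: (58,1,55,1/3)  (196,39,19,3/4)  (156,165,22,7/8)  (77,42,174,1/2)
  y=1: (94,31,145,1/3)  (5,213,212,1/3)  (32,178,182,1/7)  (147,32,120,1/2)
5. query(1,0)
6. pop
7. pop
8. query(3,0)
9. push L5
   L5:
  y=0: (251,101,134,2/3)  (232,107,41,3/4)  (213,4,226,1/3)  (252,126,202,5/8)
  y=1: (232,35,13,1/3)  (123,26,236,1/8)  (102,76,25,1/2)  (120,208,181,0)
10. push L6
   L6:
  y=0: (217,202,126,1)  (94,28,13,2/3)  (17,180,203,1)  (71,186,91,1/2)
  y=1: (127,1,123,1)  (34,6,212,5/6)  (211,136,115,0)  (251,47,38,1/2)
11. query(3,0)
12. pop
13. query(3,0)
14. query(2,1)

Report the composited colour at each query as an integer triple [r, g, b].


(1,0) stack=L1,L2,L3,L4; from [0,0,0]:
L1 α=1/2: [5, 171/2, 41/2]
L2 α=4/5: [169/5, 1683/10, 365/2]
L3 α=2/3: [693/5, 4663/30, 929/6]
L4 α=3/4: [3633/20, 8173/120, 1271/24]
→ [182, 68, 53]

(3,0) stack=L1,L2; from [0,0,0]:
+L1 (α=6/7) → [1188/7, 1224/7, 1338/7]
+L2 (α=2/3) → [2672/21, 2624/21, 1076/7]
→ [127, 125, 154]

at x=3,y=0 over L1,L2,L5,L6:
L1 α=6/7: [1188/7, 1224/7, 1338/7]
L2 α=2/3: [2672/21, 2624/21, 1076/7]
L5 α=5/8: [2873/14, 3517/28, 5149/28]
L6 α=1/2: [3867/28, 8725/56, 7697/56]
rounded: [138, 156, 137]

at x=3,y=0 over L1,L2,L5:
L1 α=6/7: [1188/7, 1224/7, 1338/7]
L2 α=2/3: [2672/21, 2624/21, 1076/7]
L5 α=5/8: [2873/14, 3517/28, 5149/28]
rounded: [205, 126, 184]

query (2,1) [L1,L2,L5] — begin 0,0,0
L1 α=5/6: [5/2, 105, 65/2]
L2 α=3/8: [733/16, 129, 415/16]
L5 α=1/2: [2365/32, 205/2, 815/32]
→ [74, 102, 25]


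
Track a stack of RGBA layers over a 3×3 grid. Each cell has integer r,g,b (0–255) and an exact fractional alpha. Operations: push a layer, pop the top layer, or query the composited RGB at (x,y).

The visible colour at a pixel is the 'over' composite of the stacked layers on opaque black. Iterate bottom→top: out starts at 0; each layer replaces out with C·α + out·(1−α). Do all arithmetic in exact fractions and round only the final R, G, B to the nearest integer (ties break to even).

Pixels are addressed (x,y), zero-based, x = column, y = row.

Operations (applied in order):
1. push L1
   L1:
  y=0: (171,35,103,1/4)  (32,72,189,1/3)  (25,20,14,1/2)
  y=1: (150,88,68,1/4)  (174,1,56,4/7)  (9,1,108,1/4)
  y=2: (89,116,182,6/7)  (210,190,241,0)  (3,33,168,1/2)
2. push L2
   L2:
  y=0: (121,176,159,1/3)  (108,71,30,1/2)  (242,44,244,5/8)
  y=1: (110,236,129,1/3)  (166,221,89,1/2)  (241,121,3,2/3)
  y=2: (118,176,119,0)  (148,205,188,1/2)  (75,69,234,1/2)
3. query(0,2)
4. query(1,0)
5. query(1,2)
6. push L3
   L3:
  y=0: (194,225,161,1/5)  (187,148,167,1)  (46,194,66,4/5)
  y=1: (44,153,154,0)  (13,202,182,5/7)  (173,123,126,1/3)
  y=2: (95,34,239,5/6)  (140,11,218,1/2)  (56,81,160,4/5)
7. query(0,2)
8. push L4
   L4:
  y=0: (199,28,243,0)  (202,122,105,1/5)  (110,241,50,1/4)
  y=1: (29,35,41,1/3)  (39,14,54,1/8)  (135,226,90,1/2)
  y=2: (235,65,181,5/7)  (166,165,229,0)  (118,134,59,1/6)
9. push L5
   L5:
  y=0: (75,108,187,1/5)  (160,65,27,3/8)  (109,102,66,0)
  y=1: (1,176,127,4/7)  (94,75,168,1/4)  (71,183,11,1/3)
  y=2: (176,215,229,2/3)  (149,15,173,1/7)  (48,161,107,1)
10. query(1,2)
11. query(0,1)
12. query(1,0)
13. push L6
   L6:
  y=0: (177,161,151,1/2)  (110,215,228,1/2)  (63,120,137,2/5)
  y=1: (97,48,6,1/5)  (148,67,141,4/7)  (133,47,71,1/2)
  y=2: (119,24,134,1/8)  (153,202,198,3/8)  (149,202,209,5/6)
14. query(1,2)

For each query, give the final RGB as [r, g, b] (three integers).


at x=0,y=2 over L1,L2:
after L1 α=6/7: [534/7, 696/7, 156]
after L2 α=0: [534/7, 696/7, 156]
= [76, 99, 156]

query (1,0) [L1,L2] — begin 0,0,0
L1 α=1/3: [32/3, 24, 63]
L2 α=1/2: [178/3, 95/2, 93/2]
rounded: [59, 48, 46]

at x=1,y=2 over L1,L2:
L1 α=0: [0, 0, 0]
L2 α=1/2: [74, 205/2, 94]
rounded: [74, 102, 94]

at x=0,y=2 over L1,L2,L3:
L1 α=6/7: [534/7, 696/7, 156]
L2 α=0: [534/7, 696/7, 156]
L3 α=5/6: [3859/42, 943/21, 1351/6]
rounded: [92, 45, 225]

at x=1,y=2 over L1,L2,L3,L4,L5:
+L1 (α=0) → [0, 0, 0]
+L2 (α=1/2) → [74, 205/2, 94]
+L3 (α=1/2) → [107, 227/4, 156]
+L4 (α=0) → [107, 227/4, 156]
+L5 (α=1/7) → [113, 711/14, 1109/7]
= [113, 51, 158]

(0,1) stack=L1,L2,L3,L4,L5; from [0,0,0]:
after L1 α=1/4: [75/2, 22, 17]
after L2 α=1/3: [185/3, 280/3, 163/3]
after L3 α=0: [185/3, 280/3, 163/3]
after L4 α=1/3: [457/9, 665/9, 449/9]
after L5 α=4/7: [67/3, 2777/21, 1973/21]
rounded: [22, 132, 94]

query (1,0) [L1,L2,L3,L4,L5] — begin 0,0,0
+L1 (α=1/3) → [32/3, 24, 63]
+L2 (α=1/2) → [178/3, 95/2, 93/2]
+L3 (α=1) → [187, 148, 167]
+L4 (α=1/5) → [190, 714/5, 773/5]
+L5 (α=3/8) → [715/4, 909/8, 427/4]
→ [179, 114, 107]

(1,2) stack=L1,L2,L3,L4,L5,L6; from [0,0,0]:
after L1 α=0: [0, 0, 0]
after L2 α=1/2: [74, 205/2, 94]
after L3 α=1/2: [107, 227/4, 156]
after L4 α=0: [107, 227/4, 156]
after L5 α=1/7: [113, 711/14, 1109/7]
after L6 α=3/8: [128, 12039/112, 9703/56]
= [128, 107, 173]


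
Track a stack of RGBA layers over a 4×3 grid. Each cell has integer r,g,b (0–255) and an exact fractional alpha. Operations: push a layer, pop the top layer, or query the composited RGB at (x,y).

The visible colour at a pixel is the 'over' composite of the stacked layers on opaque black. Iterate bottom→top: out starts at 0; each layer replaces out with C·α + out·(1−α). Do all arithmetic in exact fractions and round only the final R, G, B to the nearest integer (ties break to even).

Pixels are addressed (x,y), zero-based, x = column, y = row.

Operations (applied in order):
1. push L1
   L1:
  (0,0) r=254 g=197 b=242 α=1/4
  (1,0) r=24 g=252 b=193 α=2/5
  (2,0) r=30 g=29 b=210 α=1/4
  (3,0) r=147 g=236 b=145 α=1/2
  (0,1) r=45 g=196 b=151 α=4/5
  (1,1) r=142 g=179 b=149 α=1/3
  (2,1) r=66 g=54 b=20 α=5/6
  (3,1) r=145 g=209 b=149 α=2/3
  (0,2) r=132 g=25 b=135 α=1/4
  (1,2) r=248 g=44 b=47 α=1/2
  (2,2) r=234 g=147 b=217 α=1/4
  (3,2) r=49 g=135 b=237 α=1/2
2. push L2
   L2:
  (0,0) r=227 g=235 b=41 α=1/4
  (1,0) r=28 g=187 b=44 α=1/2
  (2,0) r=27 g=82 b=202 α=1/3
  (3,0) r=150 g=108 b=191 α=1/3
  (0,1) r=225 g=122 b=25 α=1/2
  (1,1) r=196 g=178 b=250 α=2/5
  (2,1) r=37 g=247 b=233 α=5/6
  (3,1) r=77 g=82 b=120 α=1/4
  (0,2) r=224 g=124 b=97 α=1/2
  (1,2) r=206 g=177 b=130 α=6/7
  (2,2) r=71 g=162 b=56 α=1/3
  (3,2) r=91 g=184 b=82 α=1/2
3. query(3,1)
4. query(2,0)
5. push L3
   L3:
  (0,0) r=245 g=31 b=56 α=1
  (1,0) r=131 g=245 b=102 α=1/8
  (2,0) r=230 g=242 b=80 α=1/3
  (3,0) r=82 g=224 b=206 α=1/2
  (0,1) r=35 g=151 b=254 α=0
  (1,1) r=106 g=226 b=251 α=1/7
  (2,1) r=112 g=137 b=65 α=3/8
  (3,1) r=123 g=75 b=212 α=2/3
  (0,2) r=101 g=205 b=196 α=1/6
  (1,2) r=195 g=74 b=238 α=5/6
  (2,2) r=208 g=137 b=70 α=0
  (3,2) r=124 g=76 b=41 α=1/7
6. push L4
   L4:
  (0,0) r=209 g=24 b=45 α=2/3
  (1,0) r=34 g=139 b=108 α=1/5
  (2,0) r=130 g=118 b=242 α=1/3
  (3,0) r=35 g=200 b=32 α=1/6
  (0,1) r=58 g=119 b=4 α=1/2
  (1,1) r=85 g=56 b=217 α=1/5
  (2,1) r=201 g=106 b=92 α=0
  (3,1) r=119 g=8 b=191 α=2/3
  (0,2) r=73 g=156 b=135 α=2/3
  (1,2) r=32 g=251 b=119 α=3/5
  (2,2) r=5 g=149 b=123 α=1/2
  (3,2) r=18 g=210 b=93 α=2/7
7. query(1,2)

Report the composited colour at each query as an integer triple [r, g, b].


query (3,1) [L1,L2] — begin 0,0,0
+L1 (α=2/3) → [290/3, 418/3, 298/3]
+L2 (α=1/4) → [367/4, 125, 209/2]
→ [92, 125, 104]

(2,0) stack=L1,L2; from [0,0,0]:
after L1 α=1/4: [15/2, 29/4, 105/2]
after L2 α=1/3: [14, 193/6, 307/3]
rounded: [14, 32, 102]

query (1,2) [L1,L2,L3,L4] — begin 0,0,0
+L1 (α=1/2) → [124, 22, 47/2]
+L2 (α=6/7) → [1360/7, 1084/7, 1607/14]
+L3 (α=5/6) → [8185/42, 1837/21, 6089/28]
+L4 (α=3/5) → [10201/105, 19487/105, 11087/70]
= [97, 186, 158]


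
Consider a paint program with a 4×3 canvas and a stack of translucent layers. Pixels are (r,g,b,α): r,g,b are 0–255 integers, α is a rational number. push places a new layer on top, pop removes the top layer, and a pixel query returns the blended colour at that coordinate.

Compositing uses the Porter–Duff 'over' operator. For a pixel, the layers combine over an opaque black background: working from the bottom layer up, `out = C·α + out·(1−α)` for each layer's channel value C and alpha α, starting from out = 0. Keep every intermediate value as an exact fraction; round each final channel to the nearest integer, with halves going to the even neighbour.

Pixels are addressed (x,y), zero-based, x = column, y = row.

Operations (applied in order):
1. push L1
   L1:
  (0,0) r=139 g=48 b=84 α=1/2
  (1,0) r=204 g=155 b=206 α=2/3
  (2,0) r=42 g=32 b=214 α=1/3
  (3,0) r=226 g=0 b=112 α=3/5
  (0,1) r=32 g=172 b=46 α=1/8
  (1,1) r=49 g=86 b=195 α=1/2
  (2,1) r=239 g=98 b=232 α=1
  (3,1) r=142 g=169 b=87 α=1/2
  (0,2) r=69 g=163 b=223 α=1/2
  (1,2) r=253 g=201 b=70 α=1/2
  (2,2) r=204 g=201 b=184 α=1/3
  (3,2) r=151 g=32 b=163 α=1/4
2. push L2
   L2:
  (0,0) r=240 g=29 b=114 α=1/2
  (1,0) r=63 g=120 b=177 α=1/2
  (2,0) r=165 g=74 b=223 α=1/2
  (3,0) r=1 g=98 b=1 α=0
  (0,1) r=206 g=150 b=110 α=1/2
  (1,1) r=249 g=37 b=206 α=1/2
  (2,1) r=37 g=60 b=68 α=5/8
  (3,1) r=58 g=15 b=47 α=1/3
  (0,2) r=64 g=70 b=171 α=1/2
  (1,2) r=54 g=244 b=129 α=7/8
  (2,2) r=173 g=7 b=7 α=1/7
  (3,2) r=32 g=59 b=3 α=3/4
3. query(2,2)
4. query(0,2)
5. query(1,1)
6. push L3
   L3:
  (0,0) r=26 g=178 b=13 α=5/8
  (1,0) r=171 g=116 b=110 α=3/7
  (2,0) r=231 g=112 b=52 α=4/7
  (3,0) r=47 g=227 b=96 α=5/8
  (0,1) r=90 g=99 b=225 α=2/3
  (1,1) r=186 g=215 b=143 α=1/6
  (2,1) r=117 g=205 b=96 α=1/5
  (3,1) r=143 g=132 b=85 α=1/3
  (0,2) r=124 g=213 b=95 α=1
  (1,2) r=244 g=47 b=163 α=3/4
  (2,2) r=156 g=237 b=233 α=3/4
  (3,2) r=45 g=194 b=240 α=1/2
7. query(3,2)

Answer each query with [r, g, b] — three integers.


(2,2) stack=L1,L2; from [0,0,0]:
+L1 (α=1/3) → [68, 67, 184/3]
+L2 (α=1/7) → [83, 409/7, 375/7]
= [83, 58, 54]

at x=0,y=2 over L1,L2:
+L1 (α=1/2) → [69/2, 163/2, 223/2]
+L2 (α=1/2) → [197/4, 303/4, 565/4]
→ [49, 76, 141]

at x=1,y=1 over L1,L2:
+L1 (α=1/2) → [49/2, 43, 195/2]
+L2 (α=1/2) → [547/4, 40, 607/4]
= [137, 40, 152]

at x=3,y=2 over L1,L2,L3:
L1 α=1/4: [151/4, 8, 163/4]
L2 α=3/4: [535/16, 185/4, 199/16]
L3 α=1/2: [1255/32, 961/8, 4039/32]
→ [39, 120, 126]


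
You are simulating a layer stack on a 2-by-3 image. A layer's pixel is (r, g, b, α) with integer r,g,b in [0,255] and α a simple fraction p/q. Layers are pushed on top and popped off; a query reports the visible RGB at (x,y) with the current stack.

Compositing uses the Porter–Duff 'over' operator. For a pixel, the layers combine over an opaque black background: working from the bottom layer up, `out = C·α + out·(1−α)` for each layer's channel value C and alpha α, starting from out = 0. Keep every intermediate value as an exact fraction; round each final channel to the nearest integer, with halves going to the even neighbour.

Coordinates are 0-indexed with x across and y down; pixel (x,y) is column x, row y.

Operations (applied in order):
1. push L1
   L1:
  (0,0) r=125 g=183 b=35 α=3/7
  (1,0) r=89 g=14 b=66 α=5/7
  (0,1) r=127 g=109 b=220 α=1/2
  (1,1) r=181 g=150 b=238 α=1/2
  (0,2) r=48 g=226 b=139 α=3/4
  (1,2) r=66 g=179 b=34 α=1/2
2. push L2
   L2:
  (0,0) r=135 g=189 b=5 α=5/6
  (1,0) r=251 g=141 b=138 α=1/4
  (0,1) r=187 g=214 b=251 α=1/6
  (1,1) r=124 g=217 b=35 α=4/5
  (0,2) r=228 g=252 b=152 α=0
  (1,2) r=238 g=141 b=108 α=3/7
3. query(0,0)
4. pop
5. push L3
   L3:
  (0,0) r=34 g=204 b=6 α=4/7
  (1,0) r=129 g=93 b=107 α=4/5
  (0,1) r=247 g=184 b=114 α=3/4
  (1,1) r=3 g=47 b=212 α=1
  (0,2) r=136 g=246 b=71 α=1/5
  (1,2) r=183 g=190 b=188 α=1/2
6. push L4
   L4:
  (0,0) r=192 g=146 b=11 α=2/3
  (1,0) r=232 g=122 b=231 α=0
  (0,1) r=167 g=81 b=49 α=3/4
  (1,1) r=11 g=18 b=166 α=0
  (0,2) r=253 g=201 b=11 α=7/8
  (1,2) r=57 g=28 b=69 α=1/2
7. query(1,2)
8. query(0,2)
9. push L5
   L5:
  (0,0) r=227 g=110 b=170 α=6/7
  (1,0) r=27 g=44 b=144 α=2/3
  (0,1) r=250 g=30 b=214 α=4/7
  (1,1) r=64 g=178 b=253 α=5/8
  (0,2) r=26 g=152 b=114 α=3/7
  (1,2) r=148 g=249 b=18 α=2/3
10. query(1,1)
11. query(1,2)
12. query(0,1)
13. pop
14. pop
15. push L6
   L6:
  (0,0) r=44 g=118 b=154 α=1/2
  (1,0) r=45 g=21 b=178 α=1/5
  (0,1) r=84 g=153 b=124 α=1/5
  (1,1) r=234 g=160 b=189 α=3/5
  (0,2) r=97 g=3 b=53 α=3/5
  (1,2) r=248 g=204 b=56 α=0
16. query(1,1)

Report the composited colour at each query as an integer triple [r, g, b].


at x=0,y=0 over L1,L2:
+L1 (α=3/7) → [375/7, 549/7, 15]
+L2 (α=5/6) → [850/7, 1194/7, 20/3]
→ [121, 171, 7]

query (1,2) [L1,L3,L4] — begin 0,0,0
L1 α=1/2: [33, 179/2, 17]
L3 α=1/2: [108, 559/4, 205/2]
L4 α=1/2: [165/2, 671/8, 343/4]
→ [82, 84, 86]

at x=0,y=2 over L1,L3,L4:
after L1 α=3/4: [36, 339/2, 417/4]
after L3 α=1/5: [56, 924/5, 488/5]
after L4 α=7/8: [1827/8, 7959/40, 873/40]
= [228, 199, 22]

query (1,1) [L1,L3,L4,L5] — begin 0,0,0
+L1 (α=1/2) → [181/2, 75, 119]
+L3 (α=1) → [3, 47, 212]
+L4 (α=0) → [3, 47, 212]
+L5 (α=5/8) → [329/8, 1031/8, 1901/8]
rounded: [41, 129, 238]

at x=1,y=2 over L1,L3,L4,L5:
L1 α=1/2: [33, 179/2, 17]
L3 α=1/2: [108, 559/4, 205/2]
L4 α=1/2: [165/2, 671/8, 343/4]
L5 α=2/3: [757/6, 4655/24, 487/12]
→ [126, 194, 41]

(0,1) stack=L1,L3,L4,L5; from [0,0,0]:
after L1 α=1/2: [127/2, 109/2, 110]
after L3 α=3/4: [1609/8, 1213/8, 113]
after L4 α=3/4: [5617/32, 3157/32, 65]
after L5 α=4/7: [48851/224, 13311/224, 1051/7]
→ [218, 59, 150]

at x=1,y=1 over L1,L3,L6:
after L1 α=1/2: [181/2, 75, 119]
after L3 α=1: [3, 47, 212]
after L6 α=3/5: [708/5, 574/5, 991/5]
→ [142, 115, 198]


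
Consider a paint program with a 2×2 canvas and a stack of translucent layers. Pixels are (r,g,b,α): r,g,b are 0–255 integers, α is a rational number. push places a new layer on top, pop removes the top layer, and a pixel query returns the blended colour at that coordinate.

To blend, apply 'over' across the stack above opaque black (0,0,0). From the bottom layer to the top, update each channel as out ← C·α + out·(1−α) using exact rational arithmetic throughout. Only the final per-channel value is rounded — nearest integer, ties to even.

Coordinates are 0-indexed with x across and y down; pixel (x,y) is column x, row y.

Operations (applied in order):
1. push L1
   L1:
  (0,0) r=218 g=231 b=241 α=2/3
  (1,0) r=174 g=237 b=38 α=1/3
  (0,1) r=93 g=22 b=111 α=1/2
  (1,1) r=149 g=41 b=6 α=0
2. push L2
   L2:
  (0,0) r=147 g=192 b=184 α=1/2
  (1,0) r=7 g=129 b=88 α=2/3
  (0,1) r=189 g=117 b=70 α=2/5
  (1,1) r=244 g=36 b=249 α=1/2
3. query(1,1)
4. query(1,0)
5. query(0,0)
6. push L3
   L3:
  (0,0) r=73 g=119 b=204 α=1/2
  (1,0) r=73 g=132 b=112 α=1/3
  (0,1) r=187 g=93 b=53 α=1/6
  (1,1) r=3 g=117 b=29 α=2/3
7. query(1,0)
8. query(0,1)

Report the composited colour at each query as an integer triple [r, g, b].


(1,1) stack=L1,L2; from [0,0,0]:
+L1 (α=0) → [0, 0, 0]
+L2 (α=1/2) → [122, 18, 249/2]
rounded: [122, 18, 124]

(1,0) stack=L1,L2; from [0,0,0]:
after L1 α=1/3: [58, 79, 38/3]
after L2 α=2/3: [24, 337/3, 566/9]
rounded: [24, 112, 63]

at x=0,y=0 over L1,L2:
L1 α=2/3: [436/3, 154, 482/3]
L2 α=1/2: [877/6, 173, 517/3]
= [146, 173, 172]

at x=1,y=0 over L1,L2,L3:
+L1 (α=1/3) → [58, 79, 38/3]
+L2 (α=2/3) → [24, 337/3, 566/9]
+L3 (α=1/3) → [121/3, 1070/9, 2140/27]
= [40, 119, 79]

at x=0,y=1 over L1,L2,L3:
L1 α=1/2: [93/2, 11, 111/2]
L2 α=2/5: [207/2, 267/5, 613/10]
L3 α=1/6: [1409/12, 60, 719/12]
= [117, 60, 60]


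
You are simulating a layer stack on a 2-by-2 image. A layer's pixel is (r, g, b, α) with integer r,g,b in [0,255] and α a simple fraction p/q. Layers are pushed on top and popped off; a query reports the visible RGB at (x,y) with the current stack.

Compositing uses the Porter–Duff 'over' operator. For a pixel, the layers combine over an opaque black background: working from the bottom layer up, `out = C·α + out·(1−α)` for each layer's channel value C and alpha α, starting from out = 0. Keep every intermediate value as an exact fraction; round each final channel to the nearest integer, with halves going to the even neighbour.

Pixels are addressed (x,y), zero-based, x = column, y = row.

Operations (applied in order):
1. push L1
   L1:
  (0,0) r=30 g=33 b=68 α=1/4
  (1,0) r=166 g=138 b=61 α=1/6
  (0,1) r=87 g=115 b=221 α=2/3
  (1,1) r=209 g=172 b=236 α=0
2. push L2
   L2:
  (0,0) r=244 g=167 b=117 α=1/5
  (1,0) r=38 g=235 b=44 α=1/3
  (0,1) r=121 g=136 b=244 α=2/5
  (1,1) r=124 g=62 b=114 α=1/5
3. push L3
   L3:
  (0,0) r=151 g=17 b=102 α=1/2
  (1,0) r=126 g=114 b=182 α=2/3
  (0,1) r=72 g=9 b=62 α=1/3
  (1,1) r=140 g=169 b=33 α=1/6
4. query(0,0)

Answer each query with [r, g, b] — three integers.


query (0,0) [L1,L2,L3] — begin 0,0,0
+L1 (α=1/4) → [15/2, 33/4, 17]
+L2 (α=1/5) → [274/5, 40, 37]
+L3 (α=1/2) → [1029/10, 57/2, 139/2]
→ [103, 28, 70]


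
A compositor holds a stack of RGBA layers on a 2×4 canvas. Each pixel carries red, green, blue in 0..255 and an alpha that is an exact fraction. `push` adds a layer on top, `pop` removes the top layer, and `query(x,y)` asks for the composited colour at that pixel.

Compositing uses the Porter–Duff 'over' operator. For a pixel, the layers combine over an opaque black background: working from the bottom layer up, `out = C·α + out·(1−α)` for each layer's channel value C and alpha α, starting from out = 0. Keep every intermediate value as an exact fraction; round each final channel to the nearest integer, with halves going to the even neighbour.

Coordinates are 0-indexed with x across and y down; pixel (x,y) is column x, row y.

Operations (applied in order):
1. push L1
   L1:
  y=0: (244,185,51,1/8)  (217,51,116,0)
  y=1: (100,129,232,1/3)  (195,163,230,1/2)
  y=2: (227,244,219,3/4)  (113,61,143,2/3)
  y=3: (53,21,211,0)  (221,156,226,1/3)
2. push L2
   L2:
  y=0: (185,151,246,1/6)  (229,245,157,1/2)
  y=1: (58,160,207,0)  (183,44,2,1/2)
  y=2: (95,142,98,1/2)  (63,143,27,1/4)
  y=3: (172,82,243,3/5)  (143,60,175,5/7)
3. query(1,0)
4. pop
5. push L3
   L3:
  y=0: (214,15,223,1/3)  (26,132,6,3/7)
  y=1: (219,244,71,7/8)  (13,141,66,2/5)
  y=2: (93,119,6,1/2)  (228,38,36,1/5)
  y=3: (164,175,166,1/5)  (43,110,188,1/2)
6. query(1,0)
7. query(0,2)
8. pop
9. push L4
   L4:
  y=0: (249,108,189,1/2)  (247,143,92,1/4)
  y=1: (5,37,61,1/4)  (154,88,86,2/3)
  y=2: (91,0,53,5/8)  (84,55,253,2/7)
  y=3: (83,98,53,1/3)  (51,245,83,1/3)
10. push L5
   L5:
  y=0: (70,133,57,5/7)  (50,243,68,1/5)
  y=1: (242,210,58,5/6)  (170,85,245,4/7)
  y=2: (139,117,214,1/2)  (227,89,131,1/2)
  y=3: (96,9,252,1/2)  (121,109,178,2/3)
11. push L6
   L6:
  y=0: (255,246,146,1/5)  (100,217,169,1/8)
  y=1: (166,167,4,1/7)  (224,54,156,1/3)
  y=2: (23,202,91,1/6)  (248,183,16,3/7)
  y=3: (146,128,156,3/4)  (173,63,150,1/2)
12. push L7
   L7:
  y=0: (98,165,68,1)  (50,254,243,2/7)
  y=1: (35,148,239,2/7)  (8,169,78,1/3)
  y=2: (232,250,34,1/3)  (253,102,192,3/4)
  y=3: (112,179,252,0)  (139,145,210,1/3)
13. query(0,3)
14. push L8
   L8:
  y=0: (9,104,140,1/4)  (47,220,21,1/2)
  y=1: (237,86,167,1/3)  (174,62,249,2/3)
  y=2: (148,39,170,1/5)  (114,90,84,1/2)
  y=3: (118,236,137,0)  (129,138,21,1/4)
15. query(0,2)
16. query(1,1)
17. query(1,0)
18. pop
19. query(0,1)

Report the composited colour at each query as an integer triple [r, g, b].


query (1,0) [L1,L2] — begin 0,0,0
+L1 (α=0) → [0, 0, 0]
+L2 (α=1/2) → [229/2, 245/2, 157/2]
→ [114, 122, 78]

(1,0) stack=L1,L3; from [0,0,0]:
+L1 (α=0) → [0, 0, 0]
+L3 (α=3/7) → [78/7, 396/7, 18/7]
rounded: [11, 57, 3]

(0,2) stack=L1,L3; from [0,0,0]:
+L1 (α=3/4) → [681/4, 183, 657/4]
+L3 (α=1/2) → [1053/8, 151, 681/8]
= [132, 151, 85]

(0,3) stack=L1,L4,L5,L6,L7; from [0,0,0]:
L1 α=0: [0, 0, 0]
L4 α=1/3: [83/3, 98/3, 53/3]
L5 α=1/2: [371/6, 125/6, 809/6]
L6 α=3/4: [2999/24, 2429/24, 3617/24]
L7 α=0: [2999/24, 2429/24, 3617/24]
→ [125, 101, 151]

query (0,2) [L1,L4,L5,L6,L7,L8] — begin 0,0,0
+L1 (α=3/4) → [681/4, 183, 657/4]
+L4 (α=5/8) → [3863/32, 549/8, 3031/32]
+L5 (α=1/2) → [8311/64, 1485/16, 9879/64]
+L6 (α=1/6) → [43027/384, 10657/96, 55219/384]
+L7 (α=1/3) → [87571/576, 22657/144, 61747/576]
+L8 (α=1/5) → [108883/720, 24061/180, 86227/720]
→ [151, 134, 120]

query (1,1) [L1,L4,L5,L6,L7,L8] — begin 0,0,0
L1 α=1/2: [195/2, 163/2, 115]
L4 α=2/3: [811/6, 515/6, 287/3]
L5 α=4/7: [2171/14, 1195/14, 181]
L6 α=1/3: [3739/21, 1573/21, 518/3]
L7 α=1/3: [7646/63, 6695/63, 1270/9]
L8 α=2/3: [29570/189, 14507/189, 5752/27]
= [156, 77, 213]

(1,0) stack=L1,L4,L5,L6,L7,L8; from [0,0,0]:
+L1 (α=0) → [0, 0, 0]
+L4 (α=1/4) → [247/4, 143/4, 23]
+L5 (α=1/5) → [297/5, 386/5, 32]
+L6 (α=1/8) → [2579/40, 3787/40, 393/8]
+L7 (α=2/7) → [3379/56, 7851/56, 5853/56]
+L8 (α=1/2) → [6011/112, 20171/112, 7029/112]
→ [54, 180, 63]

(0,1) stack=L1,L4,L5,L6,L7; from [0,0,0]:
after L1 α=1/3: [100/3, 43, 232/3]
after L4 α=1/4: [105/4, 83/2, 293/4]
after L5 α=5/6: [4945/24, 2183/12, 1453/24]
after L6 α=1/7: [5609/28, 2517/14, 1469/28]
after L7 α=2/7: [30005/196, 16729/98, 20729/196]
→ [153, 171, 106]


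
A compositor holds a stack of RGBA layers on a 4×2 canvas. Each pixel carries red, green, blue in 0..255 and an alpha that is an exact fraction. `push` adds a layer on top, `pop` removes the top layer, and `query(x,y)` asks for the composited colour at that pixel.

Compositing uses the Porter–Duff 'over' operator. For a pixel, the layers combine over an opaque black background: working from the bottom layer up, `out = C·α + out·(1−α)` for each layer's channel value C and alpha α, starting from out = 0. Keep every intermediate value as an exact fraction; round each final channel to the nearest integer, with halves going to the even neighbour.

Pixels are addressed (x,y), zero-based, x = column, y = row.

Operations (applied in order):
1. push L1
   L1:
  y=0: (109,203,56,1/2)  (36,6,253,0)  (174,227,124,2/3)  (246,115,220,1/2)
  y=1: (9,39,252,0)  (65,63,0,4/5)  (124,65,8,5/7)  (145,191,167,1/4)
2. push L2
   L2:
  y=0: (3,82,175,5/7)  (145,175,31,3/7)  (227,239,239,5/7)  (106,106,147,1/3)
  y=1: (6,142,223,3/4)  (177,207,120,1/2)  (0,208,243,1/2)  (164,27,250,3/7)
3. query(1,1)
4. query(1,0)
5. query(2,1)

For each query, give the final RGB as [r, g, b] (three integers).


(1,1) stack=L1,L2; from [0,0,0]:
L1 α=4/5: [52, 252/5, 0]
L2 α=1/2: [229/2, 1287/10, 60]
→ [114, 129, 60]

at x=1,y=0 over L1,L2:
+L1 (α=0) → [0, 0, 0]
+L2 (α=3/7) → [435/7, 75, 93/7]
= [62, 75, 13]

at x=2,y=1 over L1,L2:
L1 α=5/7: [620/7, 325/7, 40/7]
L2 α=1/2: [310/7, 1781/14, 1741/14]
= [44, 127, 124]


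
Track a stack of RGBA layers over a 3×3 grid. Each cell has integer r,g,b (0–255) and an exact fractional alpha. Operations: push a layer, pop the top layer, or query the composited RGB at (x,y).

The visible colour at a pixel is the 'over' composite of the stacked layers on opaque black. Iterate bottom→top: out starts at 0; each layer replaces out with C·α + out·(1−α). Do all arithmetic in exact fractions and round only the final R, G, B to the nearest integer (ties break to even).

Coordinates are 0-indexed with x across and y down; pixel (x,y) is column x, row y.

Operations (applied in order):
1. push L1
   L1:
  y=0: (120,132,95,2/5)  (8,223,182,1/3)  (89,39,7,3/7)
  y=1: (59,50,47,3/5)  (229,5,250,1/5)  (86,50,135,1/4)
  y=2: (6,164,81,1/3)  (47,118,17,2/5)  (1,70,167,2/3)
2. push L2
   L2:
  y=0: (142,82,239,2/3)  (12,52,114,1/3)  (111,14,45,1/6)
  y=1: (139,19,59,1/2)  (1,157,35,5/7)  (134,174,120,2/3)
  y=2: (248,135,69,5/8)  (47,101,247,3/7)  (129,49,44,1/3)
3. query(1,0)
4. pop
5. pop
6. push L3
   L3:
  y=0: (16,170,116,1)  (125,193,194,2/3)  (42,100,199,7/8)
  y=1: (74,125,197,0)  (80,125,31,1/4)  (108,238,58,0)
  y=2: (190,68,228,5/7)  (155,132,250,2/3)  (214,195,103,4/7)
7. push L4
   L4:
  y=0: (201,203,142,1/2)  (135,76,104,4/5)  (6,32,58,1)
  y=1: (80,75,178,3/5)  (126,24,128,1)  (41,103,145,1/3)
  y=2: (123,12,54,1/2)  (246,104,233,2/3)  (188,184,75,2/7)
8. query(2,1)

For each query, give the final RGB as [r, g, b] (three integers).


query (1,0) [L1,L2] — begin 0,0,0
+L1 (α=1/3) → [8/3, 223/3, 182/3]
+L2 (α=1/3) → [52/9, 602/9, 706/9]
→ [6, 67, 78]

(2,1) stack=L3,L4; from [0,0,0]:
L3 α=0: [0, 0, 0]
L4 α=1/3: [41/3, 103/3, 145/3]
rounded: [14, 34, 48]


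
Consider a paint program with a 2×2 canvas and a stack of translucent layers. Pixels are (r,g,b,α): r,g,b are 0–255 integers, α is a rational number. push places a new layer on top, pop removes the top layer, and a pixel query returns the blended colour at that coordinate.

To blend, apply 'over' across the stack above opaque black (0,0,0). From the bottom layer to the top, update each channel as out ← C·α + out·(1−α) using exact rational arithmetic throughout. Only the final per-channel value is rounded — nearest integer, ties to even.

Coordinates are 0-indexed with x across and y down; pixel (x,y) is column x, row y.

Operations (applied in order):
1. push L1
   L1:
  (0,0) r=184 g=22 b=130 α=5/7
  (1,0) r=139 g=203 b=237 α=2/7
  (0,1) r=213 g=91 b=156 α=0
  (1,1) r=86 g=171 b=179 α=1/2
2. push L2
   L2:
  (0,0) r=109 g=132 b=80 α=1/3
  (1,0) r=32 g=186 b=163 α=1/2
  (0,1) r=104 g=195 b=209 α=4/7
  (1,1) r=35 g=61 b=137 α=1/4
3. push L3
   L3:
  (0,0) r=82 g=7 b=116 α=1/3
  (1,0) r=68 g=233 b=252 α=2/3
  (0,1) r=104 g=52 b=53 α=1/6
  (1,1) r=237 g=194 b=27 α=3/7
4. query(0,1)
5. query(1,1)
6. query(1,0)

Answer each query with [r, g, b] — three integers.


at x=0,y=1 over L1,L2,L3:
+L1 (α=0) → [0, 0, 0]
+L2 (α=4/7) → [416/7, 780/7, 836/7]
+L3 (α=1/6) → [468/7, 2132/21, 1517/14]
rounded: [67, 102, 108]

(1,1) stack=L1,L2,L3; from [0,0,0]:
L1 α=1/2: [43, 171/2, 179/2]
L2 α=1/4: [41, 635/8, 811/8]
L3 α=3/7: [125, 257/2, 139/2]
rounded: [125, 128, 70]

query (1,0) [L1,L2,L3] — begin 0,0,0
+L1 (α=2/7) → [278/7, 58, 474/7]
+L2 (α=1/2) → [251/7, 122, 1615/14]
+L3 (α=2/3) → [401/7, 196, 8671/42]
rounded: [57, 196, 206]


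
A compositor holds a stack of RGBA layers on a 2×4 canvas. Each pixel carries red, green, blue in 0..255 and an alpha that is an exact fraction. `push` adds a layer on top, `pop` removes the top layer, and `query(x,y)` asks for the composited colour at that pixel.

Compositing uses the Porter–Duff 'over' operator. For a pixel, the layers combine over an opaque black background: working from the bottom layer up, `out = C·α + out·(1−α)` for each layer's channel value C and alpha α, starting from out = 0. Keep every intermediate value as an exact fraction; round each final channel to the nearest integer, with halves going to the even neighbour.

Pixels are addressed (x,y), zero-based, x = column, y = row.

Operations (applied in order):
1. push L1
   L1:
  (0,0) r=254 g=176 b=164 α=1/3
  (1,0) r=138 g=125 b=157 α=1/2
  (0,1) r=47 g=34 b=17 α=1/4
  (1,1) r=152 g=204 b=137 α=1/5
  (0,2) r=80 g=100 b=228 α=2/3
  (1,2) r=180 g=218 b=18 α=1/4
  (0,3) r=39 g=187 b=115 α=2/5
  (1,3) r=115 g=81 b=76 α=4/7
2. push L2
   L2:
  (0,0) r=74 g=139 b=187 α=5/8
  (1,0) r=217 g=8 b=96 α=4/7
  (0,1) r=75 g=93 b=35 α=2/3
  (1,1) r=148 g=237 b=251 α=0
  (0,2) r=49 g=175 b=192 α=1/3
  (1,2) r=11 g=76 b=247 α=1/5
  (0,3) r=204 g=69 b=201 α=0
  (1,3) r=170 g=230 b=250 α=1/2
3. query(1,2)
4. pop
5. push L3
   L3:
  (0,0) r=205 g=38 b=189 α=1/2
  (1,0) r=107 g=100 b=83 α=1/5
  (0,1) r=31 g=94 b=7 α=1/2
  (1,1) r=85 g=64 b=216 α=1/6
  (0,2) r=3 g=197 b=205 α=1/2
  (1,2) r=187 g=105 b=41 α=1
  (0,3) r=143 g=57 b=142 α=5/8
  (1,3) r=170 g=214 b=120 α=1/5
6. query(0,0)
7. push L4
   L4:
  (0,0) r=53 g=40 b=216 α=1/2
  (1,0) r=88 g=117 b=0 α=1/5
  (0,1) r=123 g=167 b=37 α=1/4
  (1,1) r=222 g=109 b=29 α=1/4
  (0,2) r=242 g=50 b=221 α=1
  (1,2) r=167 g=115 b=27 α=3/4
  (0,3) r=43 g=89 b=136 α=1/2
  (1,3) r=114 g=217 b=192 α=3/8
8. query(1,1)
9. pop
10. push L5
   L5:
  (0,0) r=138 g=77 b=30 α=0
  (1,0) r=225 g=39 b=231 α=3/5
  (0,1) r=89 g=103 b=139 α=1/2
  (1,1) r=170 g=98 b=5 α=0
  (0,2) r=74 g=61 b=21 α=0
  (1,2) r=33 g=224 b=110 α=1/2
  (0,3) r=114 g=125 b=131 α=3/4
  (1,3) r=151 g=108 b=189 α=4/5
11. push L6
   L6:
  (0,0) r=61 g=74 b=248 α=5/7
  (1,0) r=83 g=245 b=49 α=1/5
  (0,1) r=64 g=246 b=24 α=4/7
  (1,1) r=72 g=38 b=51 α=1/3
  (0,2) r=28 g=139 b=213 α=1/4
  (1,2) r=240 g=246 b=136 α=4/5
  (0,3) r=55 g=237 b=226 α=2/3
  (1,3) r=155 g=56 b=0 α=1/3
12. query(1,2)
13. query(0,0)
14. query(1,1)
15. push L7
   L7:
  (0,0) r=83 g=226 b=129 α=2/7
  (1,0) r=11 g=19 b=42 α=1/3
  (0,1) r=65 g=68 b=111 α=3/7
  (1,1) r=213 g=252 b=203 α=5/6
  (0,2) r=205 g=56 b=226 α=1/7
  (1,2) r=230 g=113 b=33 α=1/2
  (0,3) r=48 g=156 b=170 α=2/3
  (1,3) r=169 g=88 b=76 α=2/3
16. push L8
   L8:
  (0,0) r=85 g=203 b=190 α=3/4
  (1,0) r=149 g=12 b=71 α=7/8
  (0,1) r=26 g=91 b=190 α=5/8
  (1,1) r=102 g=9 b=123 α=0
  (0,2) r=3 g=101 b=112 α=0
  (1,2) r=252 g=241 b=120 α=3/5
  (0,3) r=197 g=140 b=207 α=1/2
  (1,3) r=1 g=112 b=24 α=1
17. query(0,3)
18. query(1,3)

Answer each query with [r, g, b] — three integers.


query (1,2) [L1,L2] — begin 0,0,0
L1 α=1/4: [45, 109/2, 9/2]
L2 α=1/5: [191/5, 294/5, 53]
rounded: [38, 59, 53]

at x=0,y=0 over L1,L3:
L1 α=1/3: [254/3, 176/3, 164/3]
L3 α=1/2: [869/6, 145/3, 731/6]
→ [145, 48, 122]

query (1,1) [L1,L3,L4] — begin 0,0,0
L1 α=1/5: [152/5, 204/5, 137/5]
L3 α=1/6: [79/2, 134/3, 353/6]
L4 α=1/4: [681/8, 243/4, 411/8]
→ [85, 61, 51]

query (1,2) [L1,L3,L5,L6] — begin 0,0,0
+L1 (α=1/4) → [45, 109/2, 9/2]
+L3 (α=1) → [187, 105, 41]
+L5 (α=1/2) → [110, 329/2, 151/2]
+L6 (α=4/5) → [214, 2297/10, 1239/10]
= [214, 230, 124]

query (0,0) [L1,L3,L5,L6] — begin 0,0,0
L1 α=1/3: [254/3, 176/3, 164/3]
L3 α=1/2: [869/6, 145/3, 731/6]
L5 α=0: [869/6, 145/3, 731/6]
L6 α=5/7: [1784/21, 200/3, 4451/21]
→ [85, 67, 212]

query (1,1) [L1,L3,L5,L6] — begin 0,0,0
+L1 (α=1/5) → [152/5, 204/5, 137/5]
+L3 (α=1/6) → [79/2, 134/3, 353/6]
+L5 (α=0) → [79/2, 134/3, 353/6]
+L6 (α=1/3) → [151/3, 382/9, 506/9]
→ [50, 42, 56]

(0,3) stack=L1,L3,L5,L6,L7,L8; from [0,0,0]:
+L1 (α=2/5) → [78/5, 374/5, 46]
+L3 (α=5/8) → [3809/40, 2547/40, 106]
+L5 (α=3/4) → [17489/160, 17547/160, 499/4]
+L6 (α=2/3) → [35089/480, 31129/160, 769/4]
+L7 (α=2/3) → [81169/1440, 81049/480, 2129/12]
+L8 (α=1/2) → [364849/2880, 148249/960, 4613/24]
→ [127, 154, 192]

(1,3) stack=L1,L3,L5,L6,L7,L8; from [0,0,0]:
+L1 (α=4/7) → [460/7, 324/7, 304/7]
+L3 (α=1/5) → [606/7, 2794/35, 2056/35]
+L5 (α=4/5) → [4834/35, 17914/175, 28516/175]
+L6 (α=1/3) → [5031/35, 45628/525, 57032/525]
+L7 (α=2/3) → [16861/105, 138028/1575, 136832/1575]
+L8 (α=1) → [1, 112, 24]
→ [1, 112, 24]


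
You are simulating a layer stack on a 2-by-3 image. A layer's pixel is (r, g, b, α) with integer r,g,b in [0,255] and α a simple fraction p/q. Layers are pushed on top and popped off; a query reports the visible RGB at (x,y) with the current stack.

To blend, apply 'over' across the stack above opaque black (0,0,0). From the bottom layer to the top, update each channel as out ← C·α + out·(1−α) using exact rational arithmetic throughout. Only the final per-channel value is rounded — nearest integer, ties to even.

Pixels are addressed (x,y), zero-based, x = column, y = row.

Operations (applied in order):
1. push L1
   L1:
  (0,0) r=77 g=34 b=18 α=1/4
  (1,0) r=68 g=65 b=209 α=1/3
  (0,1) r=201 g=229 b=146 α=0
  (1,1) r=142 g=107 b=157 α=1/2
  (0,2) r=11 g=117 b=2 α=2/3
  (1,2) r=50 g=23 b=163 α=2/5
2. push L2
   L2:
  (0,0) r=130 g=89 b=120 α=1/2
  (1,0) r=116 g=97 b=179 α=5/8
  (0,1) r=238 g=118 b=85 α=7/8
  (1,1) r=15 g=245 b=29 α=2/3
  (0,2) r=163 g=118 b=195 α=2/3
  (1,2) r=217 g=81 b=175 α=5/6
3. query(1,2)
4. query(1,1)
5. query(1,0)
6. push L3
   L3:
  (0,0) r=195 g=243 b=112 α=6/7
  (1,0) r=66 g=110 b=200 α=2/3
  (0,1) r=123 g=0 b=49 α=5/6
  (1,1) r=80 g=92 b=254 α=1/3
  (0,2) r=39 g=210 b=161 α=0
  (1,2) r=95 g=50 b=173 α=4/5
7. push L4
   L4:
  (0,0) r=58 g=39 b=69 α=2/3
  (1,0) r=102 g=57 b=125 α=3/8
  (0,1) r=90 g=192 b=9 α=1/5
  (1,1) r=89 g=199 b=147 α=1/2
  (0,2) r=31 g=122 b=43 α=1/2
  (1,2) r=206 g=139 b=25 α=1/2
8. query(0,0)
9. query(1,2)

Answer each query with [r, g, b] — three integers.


at x=1,y=2 over L1,L2:
after L1 α=2/5: [20, 46/5, 326/5]
after L2 α=5/6: [1105/6, 2071/30, 1567/10]
rounded: [184, 69, 157]

(1,1) stack=L1,L2; from [0,0,0]:
+L1 (α=1/2) → [71, 107/2, 157/2]
+L2 (α=2/3) → [101/3, 1087/6, 91/2]
rounded: [34, 181, 46]

at x=1,y=0 over L1,L2:
+L1 (α=1/3) → [68/3, 65/3, 209/3]
+L2 (α=5/8) → [81, 275/4, 138]
rounded: [81, 69, 138]

(0,0) stack=L1,L2,L3,L4; from [0,0,0]:
after L1 α=1/4: [77/4, 17/2, 9/2]
after L2 α=1/2: [597/8, 195/4, 249/4]
after L3 α=6/7: [9957/56, 861/4, 2937/28]
after L4 α=2/3: [16453/168, 391/4, 2267/28]
= [98, 98, 81]

at x=1,y=2 over L1,L2,L3,L4:
L1 α=2/5: [20, 46/5, 326/5]
L2 α=5/6: [1105/6, 2071/30, 1567/10]
L3 α=4/5: [677/6, 8071/150, 8487/50]
L4 α=1/2: [1913/12, 28921/300, 9737/100]
→ [159, 96, 97]


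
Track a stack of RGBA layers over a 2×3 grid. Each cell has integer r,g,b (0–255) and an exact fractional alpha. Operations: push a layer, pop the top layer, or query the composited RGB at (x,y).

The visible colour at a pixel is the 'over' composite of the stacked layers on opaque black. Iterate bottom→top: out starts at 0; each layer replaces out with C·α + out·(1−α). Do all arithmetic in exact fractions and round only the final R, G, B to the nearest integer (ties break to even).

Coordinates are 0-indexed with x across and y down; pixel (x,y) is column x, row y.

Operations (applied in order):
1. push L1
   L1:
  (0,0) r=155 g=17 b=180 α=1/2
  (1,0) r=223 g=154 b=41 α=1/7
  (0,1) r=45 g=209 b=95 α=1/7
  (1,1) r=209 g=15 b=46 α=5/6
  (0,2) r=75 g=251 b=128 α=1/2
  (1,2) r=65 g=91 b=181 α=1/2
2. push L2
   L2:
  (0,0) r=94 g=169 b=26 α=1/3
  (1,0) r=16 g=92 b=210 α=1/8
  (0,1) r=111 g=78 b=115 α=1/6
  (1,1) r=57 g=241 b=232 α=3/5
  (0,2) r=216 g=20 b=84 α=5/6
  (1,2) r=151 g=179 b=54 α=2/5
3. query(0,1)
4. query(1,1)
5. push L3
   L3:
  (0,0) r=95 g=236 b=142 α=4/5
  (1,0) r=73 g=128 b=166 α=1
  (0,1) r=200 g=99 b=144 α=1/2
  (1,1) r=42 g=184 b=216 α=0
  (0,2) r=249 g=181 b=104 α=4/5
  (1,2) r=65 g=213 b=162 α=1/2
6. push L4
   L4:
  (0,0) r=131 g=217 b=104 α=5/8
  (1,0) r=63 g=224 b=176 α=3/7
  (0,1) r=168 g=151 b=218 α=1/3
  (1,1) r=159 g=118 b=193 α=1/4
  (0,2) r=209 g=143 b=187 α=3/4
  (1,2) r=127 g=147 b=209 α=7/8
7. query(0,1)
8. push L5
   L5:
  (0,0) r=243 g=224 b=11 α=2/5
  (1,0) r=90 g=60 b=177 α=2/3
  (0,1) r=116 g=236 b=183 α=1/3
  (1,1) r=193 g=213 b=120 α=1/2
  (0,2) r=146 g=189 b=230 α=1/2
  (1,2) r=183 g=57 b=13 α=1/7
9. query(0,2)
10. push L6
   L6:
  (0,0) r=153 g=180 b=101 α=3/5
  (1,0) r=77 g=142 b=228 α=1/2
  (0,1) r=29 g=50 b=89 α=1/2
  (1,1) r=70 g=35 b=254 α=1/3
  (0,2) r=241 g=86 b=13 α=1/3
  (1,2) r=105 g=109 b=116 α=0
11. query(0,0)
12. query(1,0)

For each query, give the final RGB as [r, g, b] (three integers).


at x=0,y=1 over L1,L2:
after L1 α=1/7: [45/7, 209/7, 95/7]
after L2 α=1/6: [167/7, 1591/42, 640/21]
rounded: [24, 38, 30]

query (1,1) [L1,L2] — begin 0,0,0
L1 α=5/6: [1045/6, 25/2, 115/3]
L2 α=3/5: [1558/15, 748/5, 2318/15]
→ [104, 150, 155]

at x=0,y=1 over L1,L2,L3,L4:
+L1 (α=1/7) → [45/7, 209/7, 95/7]
+L2 (α=1/6) → [167/7, 1591/42, 640/21]
+L3 (α=1/2) → [1567/14, 5749/84, 1832/21]
+L4 (α=1/3) → [2743/21, 12091/126, 8242/63]
rounded: [131, 96, 131]

(0,2) stack=L1,L2,L3,L4,L5; from [0,0,0]:
+L1 (α=1/2) → [75/2, 251/2, 64]
+L2 (α=5/6) → [745/4, 451/12, 242/3]
+L3 (α=4/5) → [4729/20, 9139/60, 298/3]
+L4 (α=3/4) → [17269/80, 34879/240, 1981/12]
+L5 (α=1/2) → [28949/160, 80239/480, 4741/24]
→ [181, 167, 198]

at x=0,y=0 over L1,L2,L3,L4,L5,L6:
+L1 (α=1/2) → [155/2, 17/2, 90]
+L2 (α=1/3) → [83, 62, 206/3]
+L3 (α=4/5) → [463/5, 1006/5, 382/3]
+L4 (α=5/8) → [583/5, 8443/40, 451/4]
+L5 (α=2/5) → [4179/25, 43249/200, 1441/20]
+L6 (α=3/5) → [19833/125, 97249/500, 4471/50]
= [159, 194, 89]

query (1,0) [L1,L2,L3,L4,L5,L6] — begin 0,0,0
L1 α=1/7: [223/7, 22, 41/7]
L2 α=1/8: [239/8, 123/4, 251/8]
L3 α=1: [73, 128, 166]
L4 α=3/7: [481/7, 1184/7, 1192/7]
L5 α=2/3: [1741/21, 2024/21, 3670/21]
L6 α=1/2: [1679/21, 2503/21, 4229/21]
rounded: [80, 119, 201]


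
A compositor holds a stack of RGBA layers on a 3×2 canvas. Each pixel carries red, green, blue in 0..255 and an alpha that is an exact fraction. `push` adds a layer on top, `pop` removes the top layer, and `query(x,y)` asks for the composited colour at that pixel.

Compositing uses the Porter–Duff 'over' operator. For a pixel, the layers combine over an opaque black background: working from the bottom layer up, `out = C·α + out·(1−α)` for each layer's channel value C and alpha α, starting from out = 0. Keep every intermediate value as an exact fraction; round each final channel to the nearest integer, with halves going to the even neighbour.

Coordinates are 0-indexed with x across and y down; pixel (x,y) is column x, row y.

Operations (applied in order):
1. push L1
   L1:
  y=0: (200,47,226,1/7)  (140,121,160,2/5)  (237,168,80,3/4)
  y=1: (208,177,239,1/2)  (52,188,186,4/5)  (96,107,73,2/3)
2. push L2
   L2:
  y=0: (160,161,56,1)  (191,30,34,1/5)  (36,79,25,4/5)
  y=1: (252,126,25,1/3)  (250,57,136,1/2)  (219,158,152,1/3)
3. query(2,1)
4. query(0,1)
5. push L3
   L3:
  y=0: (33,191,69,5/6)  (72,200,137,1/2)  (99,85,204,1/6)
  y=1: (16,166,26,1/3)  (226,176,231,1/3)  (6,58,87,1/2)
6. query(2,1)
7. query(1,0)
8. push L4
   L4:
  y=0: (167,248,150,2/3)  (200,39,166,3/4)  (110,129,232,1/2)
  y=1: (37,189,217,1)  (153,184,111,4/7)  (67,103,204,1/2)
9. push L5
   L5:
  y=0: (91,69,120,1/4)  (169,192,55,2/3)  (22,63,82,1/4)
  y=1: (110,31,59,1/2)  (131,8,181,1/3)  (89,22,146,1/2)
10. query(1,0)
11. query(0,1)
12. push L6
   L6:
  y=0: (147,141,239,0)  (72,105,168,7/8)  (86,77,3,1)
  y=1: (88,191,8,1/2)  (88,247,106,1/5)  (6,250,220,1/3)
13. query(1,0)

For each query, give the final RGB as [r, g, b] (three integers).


query (2,1) [L1,L2] — begin 0,0,0
+L1 (α=2/3) → [64, 214/3, 146/3]
+L2 (α=1/3) → [347/3, 902/9, 748/9]
→ [116, 100, 83]

at x=0,y=1 over L1,L2:
L1 α=1/2: [104, 177/2, 239/2]
L2 α=1/3: [460/3, 101, 88]
rounded: [153, 101, 88]

at x=2,y=1 over L1,L2,L3:
after L1 α=2/3: [64, 214/3, 146/3]
after L2 α=1/3: [347/3, 902/9, 748/9]
after L3 α=1/2: [365/6, 712/9, 1531/18]
→ [61, 79, 85]

at x=1,y=0 over L1,L2,L3:
L1 α=2/5: [56, 242/5, 64]
L2 α=1/5: [83, 1118/25, 58]
L3 α=1/2: [155/2, 3059/25, 195/2]
→ [78, 122, 98]

(1,0) stack=L1,L2,L3,L4,L5; from [0,0,0]:
+L1 (α=2/5) → [56, 242/5, 64]
+L2 (α=1/5) → [83, 1118/25, 58]
+L3 (α=1/2) → [155/2, 3059/25, 195/2]
+L4 (α=3/4) → [1355/8, 1496/25, 1191/8]
+L5 (α=2/3) → [1353/8, 11096/75, 2071/24]
rounded: [169, 148, 86]

query (0,1) [L1,L2,L3,L4,L5] — begin 0,0,0
+L1 (α=1/2) → [104, 177/2, 239/2]
+L2 (α=1/3) → [460/3, 101, 88]
+L3 (α=1/3) → [968/9, 368/3, 202/3]
+L4 (α=1) → [37, 189, 217]
+L5 (α=1/2) → [147/2, 110, 138]
= [74, 110, 138]

(1,0) stack=L1,L2,L3,L4,L5,L6; from [0,0,0]:
after L1 α=2/5: [56, 242/5, 64]
after L2 α=1/5: [83, 1118/25, 58]
after L3 α=1/2: [155/2, 3059/25, 195/2]
after L4 α=3/4: [1355/8, 1496/25, 1191/8]
after L5 α=2/3: [1353/8, 11096/75, 2071/24]
after L6 α=7/8: [5385/64, 66221/600, 30295/192]
= [84, 110, 158]
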